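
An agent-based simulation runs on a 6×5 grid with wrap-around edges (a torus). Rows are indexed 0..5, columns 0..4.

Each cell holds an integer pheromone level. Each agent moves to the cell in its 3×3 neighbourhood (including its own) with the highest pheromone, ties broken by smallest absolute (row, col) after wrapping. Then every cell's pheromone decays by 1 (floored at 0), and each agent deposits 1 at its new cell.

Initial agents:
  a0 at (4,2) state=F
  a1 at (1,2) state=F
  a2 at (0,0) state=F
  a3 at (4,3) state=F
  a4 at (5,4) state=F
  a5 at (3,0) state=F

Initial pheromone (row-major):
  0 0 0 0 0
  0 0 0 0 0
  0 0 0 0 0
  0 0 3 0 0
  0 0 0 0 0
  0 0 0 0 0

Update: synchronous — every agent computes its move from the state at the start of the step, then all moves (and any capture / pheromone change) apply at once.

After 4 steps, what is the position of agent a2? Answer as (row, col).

(0, 0)

t=1: a0@(3,2) a1@(0,1) a2@(0,0) a3@(3,2) a4@(0,0) a5@(2,0) | pheromone: 2 1 0 0 0 / 0 0 0 0 0 / 1 0 0 0 0 / 0 0 4 0 0 / 0 0 0 0 0 / 0 0 0 0 0
t=2: a0@(3,2) a1@(0,0) a2@(0,0) a3@(3,2) a4@(0,0) a5@(2,0) | pheromone: 4 0 0 0 0 / 0 0 0 0 0 / 1 0 0 0 0 / 0 0 5 0 0 / 0 0 0 0 0 / 0 0 0 0 0
t=3: a0@(3,2) a1@(0,0) a2@(0,0) a3@(3,2) a4@(0,0) a5@(2,0) | pheromone: 6 0 0 0 0 / 0 0 0 0 0 / 1 0 0 0 0 / 0 0 6 0 0 / 0 0 0 0 0 / 0 0 0 0 0
t=4: a0@(3,2) a1@(0,0) a2@(0,0) a3@(3,2) a4@(0,0) a5@(2,0) | pheromone: 8 0 0 0 0 / 0 0 0 0 0 / 1 0 0 0 0 / 0 0 7 0 0 / 0 0 0 0 0 / 0 0 0 0 0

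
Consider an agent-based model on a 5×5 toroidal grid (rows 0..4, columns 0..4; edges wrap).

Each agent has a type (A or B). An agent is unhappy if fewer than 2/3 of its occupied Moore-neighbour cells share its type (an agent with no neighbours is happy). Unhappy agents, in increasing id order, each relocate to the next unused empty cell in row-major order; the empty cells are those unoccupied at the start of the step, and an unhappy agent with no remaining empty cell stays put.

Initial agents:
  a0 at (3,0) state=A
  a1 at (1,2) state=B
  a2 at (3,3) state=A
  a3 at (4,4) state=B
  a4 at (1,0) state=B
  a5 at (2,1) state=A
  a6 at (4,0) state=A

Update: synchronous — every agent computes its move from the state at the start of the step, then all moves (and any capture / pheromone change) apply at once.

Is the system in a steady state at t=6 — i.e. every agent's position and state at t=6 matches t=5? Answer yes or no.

no

t=1: a0@(3,0):A a1@(0,0):B a2@(0,1):A a3@(0,2):B a4@(0,3):B a5@(0,4):A a6@(1,1):A
t=2: a0@(3,0):A a1@(1,0):B a2@(1,2):A a3@(1,3):B a4@(1,4):B a5@(2,0):A a6@(2,1):A
t=3: a0@(3,0):A a1@(0,0):B a2@(0,1):A a3@(0,2):B a4@(1,4):B a5@(0,3):A a6@(2,1):A
t=4: a0@(3,0):A a1@(0,4):B a2@(1,0):A a3@(1,1):B a4@(1,2):B a5@(1,3):A a6@(2,1):A
t=5: a0@(3,0):A a1@(0,0):B a2@(0,1):A a3@(0,2):B a4@(0,3):B a5@(1,4):A a6@(2,0):A
t=6: a0@(3,0):A a1@(0,4):B a2@(1,0):A a3@(1,1):B a4@(1,2):B a5@(1,3):A a6@(2,0):A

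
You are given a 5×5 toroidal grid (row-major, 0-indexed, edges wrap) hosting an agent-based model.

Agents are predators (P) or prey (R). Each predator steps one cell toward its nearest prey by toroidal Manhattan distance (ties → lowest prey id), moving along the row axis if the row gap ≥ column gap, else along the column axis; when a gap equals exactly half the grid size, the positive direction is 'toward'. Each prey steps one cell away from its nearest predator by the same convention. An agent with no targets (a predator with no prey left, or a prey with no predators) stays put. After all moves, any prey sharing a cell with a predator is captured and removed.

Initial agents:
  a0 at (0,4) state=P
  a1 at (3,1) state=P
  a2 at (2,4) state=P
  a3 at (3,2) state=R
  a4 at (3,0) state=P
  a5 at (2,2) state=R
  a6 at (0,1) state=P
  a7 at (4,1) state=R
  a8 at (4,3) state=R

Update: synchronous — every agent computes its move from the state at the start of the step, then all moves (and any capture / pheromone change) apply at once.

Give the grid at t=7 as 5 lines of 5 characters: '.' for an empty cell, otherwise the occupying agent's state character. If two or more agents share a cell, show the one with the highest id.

t=1: a0@(4,4):P a1@(3,2):P a2@(2,3):P a3@(3,3):R a4@(3,1):P a5@(1,2):R a6@(4,1):P a7@(0,1):R a8@(3,3):R
t=2: a0@(3,4):P a1@(3,3):P a2@(3,3):P a4@(3,2):P a5@(0,2):R a6@(0,1):P a7@(1,1):R
t=3: a0@(4,4):P a1@(4,3):P a2@(4,3):P a4@(4,2):P a5@(0,3):R a6@(0,2):P a7@(2,1):R
t=4: a0@(0,4):P a1@(0,3):P a2@(0,3):P a4@(0,2):P a5@(1,3):R a6@(0,3):P a7@(1,1):R
t=5: a0@(1,4):P a1@(1,3):P a2@(1,3):P a4@(1,2):P a5@(2,3):R a6@(1,3):P a7@(2,1):R
t=6: a0@(2,4):P a1@(2,3):P a2@(2,3):P a4@(2,2):P a5@(3,3):R a6@(2,3):P a7@(3,1):R
t=7: a0@(3,4):P a1@(3,3):P a2@(3,3):P a4@(3,2):P a5@(4,3):R a6@(3,3):P a7@(4,1):R

.....
.....
.....
..PPP
.R.R.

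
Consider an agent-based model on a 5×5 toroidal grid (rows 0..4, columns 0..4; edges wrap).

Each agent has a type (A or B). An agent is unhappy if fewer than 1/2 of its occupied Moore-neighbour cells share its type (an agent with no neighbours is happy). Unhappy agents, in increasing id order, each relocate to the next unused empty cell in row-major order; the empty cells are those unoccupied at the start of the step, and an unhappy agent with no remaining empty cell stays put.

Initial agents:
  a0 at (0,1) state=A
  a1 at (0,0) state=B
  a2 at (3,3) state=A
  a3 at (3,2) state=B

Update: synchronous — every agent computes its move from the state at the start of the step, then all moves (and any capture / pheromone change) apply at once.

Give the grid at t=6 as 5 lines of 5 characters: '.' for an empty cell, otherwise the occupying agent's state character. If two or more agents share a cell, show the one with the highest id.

AAB..
..B..
.....
.....
.....

t=1: a0@(0,2):A a1@(0,3):B a2@(0,4):A a3@(1,0):B
t=2: a0@(0,0):A a1@(0,1):B a2@(1,1):A a3@(1,2):B
t=3: a0@(0,0):A a1@(0,2):B a2@(0,3):A a3@(1,2):B
t=4: a0@(0,0):A a1@(0,2):B a2@(0,1):A a3@(1,2):B
t=5: a0@(0,0):A a1@(0,2):B a2@(0,3):A a3@(1,2):B
t=6: a0@(0,0):A a1@(0,2):B a2@(0,1):A a3@(1,2):B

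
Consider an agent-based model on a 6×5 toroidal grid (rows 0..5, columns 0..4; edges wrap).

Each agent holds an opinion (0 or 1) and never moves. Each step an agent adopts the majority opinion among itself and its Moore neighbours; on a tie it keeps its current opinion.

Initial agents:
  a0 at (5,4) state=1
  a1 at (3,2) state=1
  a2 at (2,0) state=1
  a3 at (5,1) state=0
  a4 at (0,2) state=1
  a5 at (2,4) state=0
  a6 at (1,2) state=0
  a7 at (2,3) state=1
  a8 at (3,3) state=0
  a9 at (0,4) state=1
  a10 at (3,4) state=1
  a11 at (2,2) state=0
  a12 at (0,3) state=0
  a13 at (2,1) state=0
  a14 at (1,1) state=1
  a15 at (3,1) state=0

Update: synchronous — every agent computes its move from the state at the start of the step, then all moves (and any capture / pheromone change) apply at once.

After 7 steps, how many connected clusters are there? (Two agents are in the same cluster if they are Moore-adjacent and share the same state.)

3

t=1: a0@(5,4):1 a1@(3,2):0 a2@(2,0):1 a3@(5,1):0 a4@(0,2):0 a5@(2,4):1 a6@(1,2):0 a7@(2,3):0 a8@(3,3):0 a9@(0,4):1 a10@(3,4):1 a11@(2,2):0 a12@(0,3):1 a13@(2,1):0 a14@(1,1):1 a15@(3,1):0
t=2: a0@(5,4):1 a1@(3,2):0 a2@(2,0):1 a3@(5,1):0 a4@(0,2):0 a5@(2,4):1 a6@(1,2):0 a7@(2,3):0 a8@(3,3):0 a9@(0,4):1 a10@(3,4):1 a11@(2,2):0 a12@(0,3):1 a13@(2,1):0 a14@(1,1):0 a15@(3,1):0
t=3: (unchanged — steady state)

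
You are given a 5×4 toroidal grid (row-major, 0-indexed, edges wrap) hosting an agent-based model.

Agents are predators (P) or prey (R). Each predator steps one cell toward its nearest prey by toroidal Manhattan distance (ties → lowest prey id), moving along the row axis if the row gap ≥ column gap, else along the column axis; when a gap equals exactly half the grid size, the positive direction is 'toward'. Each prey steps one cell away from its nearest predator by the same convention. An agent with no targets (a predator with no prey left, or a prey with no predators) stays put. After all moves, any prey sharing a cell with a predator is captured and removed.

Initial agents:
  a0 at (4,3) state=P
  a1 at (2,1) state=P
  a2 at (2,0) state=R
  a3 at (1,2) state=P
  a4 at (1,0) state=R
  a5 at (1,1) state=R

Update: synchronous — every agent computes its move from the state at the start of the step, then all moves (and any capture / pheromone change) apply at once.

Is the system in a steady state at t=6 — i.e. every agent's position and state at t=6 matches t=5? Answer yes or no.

t=1: a0@(3,3):P a1@(2,0):P a2@(2,3):R a3@(1,1):P a4@(0,0):R a5@(0,1):R
t=2: a0@(2,3):P a1@(2,3):P a2@(1,3):R a3@(0,1):P a4@(4,0):R a5@(4,1):R
t=3: a0@(1,3):P a1@(1,3):P a2@(0,3):R a3@(4,1):P a4@(3,0):R a5@(3,1):R
t=4: a0@(0,3):P a1@(0,3):P a2@(4,3):R a3@(3,1):P a4@(2,0):R a5@(2,1):R
t=5: a0@(4,3):P a1@(4,3):P a2@(3,3):R a3@(2,1):P a4@(1,0):R a5@(1,1):R
t=6: a0@(3,3):P a1@(3,3):P a2@(2,3):R a3@(1,1):P a4@(0,0):R a5@(0,1):R

no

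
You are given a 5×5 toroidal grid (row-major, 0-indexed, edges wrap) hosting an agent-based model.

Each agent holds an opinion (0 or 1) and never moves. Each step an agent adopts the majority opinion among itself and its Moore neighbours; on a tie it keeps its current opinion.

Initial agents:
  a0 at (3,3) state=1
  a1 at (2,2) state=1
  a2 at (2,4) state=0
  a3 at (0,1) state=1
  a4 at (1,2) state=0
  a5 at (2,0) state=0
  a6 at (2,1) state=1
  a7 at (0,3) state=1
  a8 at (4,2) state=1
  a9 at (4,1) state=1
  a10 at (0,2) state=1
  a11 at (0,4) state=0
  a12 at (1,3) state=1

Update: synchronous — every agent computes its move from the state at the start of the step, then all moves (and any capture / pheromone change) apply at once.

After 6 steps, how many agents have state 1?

t=1: a0@(3,3):1 a1@(2,2):1 a2@(2,4):0 a3@(0,1):1 a4@(1,2):1 a5@(2,0):0 a6@(2,1):1 a7@(0,3):1 a8@(4,2):1 a9@(4,1):1 a10@(0,2):1 a11@(0,4):1 a12@(1,3):1
t=2: (unchanged — steady state)

11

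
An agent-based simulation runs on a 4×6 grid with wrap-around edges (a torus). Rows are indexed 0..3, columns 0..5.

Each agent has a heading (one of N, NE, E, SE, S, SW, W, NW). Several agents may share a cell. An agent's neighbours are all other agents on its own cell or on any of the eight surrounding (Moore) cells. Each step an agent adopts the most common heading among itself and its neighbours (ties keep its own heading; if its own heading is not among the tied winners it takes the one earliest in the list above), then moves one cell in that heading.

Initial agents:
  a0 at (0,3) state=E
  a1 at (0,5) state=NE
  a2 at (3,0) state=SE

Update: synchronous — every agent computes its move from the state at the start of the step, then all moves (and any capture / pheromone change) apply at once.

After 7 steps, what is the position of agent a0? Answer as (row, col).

(0, 4)

t=1: a0@(0,4):E a1@(3,0):NE a2@(0,1):SE
t=2: a0@(0,5):E a1@(2,1):NE a2@(1,2):SE
t=3: a0@(0,0):E a1@(1,2):NE a2@(2,3):SE
t=4: a0@(0,1):E a1@(0,3):NE a2@(3,4):SE
t=5: a0@(0,2):E a1@(3,4):NE a2@(0,5):SE
t=6: a0@(0,3):E a1@(2,5):NE a2@(1,0):SE
t=7: a0@(0,4):E a1@(1,0):NE a2@(2,1):SE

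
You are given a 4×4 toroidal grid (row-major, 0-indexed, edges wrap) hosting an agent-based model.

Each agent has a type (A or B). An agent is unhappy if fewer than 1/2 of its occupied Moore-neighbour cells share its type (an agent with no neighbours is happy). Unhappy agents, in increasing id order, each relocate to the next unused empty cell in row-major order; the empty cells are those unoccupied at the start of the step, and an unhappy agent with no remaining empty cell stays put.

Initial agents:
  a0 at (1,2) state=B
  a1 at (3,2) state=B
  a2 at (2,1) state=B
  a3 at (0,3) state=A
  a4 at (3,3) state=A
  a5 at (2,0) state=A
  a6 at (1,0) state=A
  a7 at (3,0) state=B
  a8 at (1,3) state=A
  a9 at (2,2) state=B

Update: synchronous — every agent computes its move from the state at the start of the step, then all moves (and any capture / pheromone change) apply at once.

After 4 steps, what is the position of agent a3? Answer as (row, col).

t=1: a0@(1,2):B a1@(3,2):B a2@(2,1):B a3@(0,3):A a4@(0,0):A a5@(2,0):A a6@(1,0):A a7@(0,1):B a8@(1,3):A a9@(2,2):B
t=2: (unchanged — steady state)

(0, 3)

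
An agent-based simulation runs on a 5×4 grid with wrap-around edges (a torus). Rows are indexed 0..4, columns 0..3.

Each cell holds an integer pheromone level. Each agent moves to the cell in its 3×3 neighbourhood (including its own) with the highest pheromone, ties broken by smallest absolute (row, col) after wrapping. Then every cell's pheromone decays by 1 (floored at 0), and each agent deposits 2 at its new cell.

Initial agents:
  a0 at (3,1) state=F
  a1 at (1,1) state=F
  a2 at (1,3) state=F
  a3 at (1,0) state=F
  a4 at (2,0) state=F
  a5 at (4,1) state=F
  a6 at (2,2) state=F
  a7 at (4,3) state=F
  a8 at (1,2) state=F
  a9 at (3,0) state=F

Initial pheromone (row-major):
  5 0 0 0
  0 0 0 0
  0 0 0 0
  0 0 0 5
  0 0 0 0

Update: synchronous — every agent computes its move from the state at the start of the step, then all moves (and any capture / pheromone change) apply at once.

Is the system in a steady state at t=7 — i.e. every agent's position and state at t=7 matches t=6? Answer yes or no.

t=1: a0@(2,0) a1@(0,0) a2@(0,0) a3@(0,0) a4@(3,3) a5@(0,0) a6@(3,3) a7@(0,0) a8@(0,1) a9@(3,3) | pheromone: 14 2 0 0 / 0 0 0 0 / 2 0 0 0 / 0 0 0 10 / 0 0 0 0
t=2: a0@(3,3) a1@(0,0) a2@(0,0) a3@(0,0) a4@(3,3) a5@(0,0) a6@(3,3) a7@(0,0) a8@(0,0) a9@(3,3) | pheromone: 25 1 0 0 / 0 0 0 0 / 1 0 0 0 / 0 0 0 17 / 0 0 0 0
t=3: a0@(3,3) a1@(0,0) a2@(0,0) a3@(0,0) a4@(3,3) a5@(0,0) a6@(3,3) a7@(0,0) a8@(0,0) a9@(3,3) | pheromone: 36 0 0 0 / 0 0 0 0 / 0 0 0 0 / 0 0 0 24 / 0 0 0 0
t=4: a0@(3,3) a1@(0,0) a2@(0,0) a3@(0,0) a4@(3,3) a5@(0,0) a6@(3,3) a7@(0,0) a8@(0,0) a9@(3,3) | pheromone: 47 0 0 0 / 0 0 0 0 / 0 0 0 0 / 0 0 0 31 / 0 0 0 0
t=5: a0@(3,3) a1@(0,0) a2@(0,0) a3@(0,0) a4@(3,3) a5@(0,0) a6@(3,3) a7@(0,0) a8@(0,0) a9@(3,3) | pheromone: 58 0 0 0 / 0 0 0 0 / 0 0 0 0 / 0 0 0 38 / 0 0 0 0
t=6: a0@(3,3) a1@(0,0) a2@(0,0) a3@(0,0) a4@(3,3) a5@(0,0) a6@(3,3) a7@(0,0) a8@(0,0) a9@(3,3) | pheromone: 69 0 0 0 / 0 0 0 0 / 0 0 0 0 / 0 0 0 45 / 0 0 0 0
t=7: a0@(3,3) a1@(0,0) a2@(0,0) a3@(0,0) a4@(3,3) a5@(0,0) a6@(3,3) a7@(0,0) a8@(0,0) a9@(3,3) | pheromone: 80 0 0 0 / 0 0 0 0 / 0 0 0 0 / 0 0 0 52 / 0 0 0 0

yes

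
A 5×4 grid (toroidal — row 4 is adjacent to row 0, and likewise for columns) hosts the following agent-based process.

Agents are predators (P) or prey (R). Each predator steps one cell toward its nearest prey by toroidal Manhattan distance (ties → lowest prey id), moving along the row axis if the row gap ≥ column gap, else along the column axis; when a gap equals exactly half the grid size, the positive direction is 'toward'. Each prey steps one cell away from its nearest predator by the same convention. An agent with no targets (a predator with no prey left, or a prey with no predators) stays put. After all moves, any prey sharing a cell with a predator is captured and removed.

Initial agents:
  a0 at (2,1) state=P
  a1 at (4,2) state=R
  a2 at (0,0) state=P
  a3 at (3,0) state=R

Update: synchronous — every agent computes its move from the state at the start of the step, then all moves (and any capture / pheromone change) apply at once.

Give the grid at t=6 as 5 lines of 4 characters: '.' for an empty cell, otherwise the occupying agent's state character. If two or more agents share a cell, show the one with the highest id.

..R.
....
....
.P..
....

t=1: a0@(3,1):P a1@(0,2):R a2@(4,0):P
t=2: a0@(4,1):P a1@(1,2):R a2@(4,1):P
t=3: a0@(0,1):P a1@(2,2):R a2@(0,1):P
t=4: a0@(1,1):P a1@(3,2):R a2@(1,1):P
t=5: a0@(2,1):P a1@(4,2):R a2@(2,1):P
t=6: a0@(3,1):P a1@(0,2):R a2@(3,1):P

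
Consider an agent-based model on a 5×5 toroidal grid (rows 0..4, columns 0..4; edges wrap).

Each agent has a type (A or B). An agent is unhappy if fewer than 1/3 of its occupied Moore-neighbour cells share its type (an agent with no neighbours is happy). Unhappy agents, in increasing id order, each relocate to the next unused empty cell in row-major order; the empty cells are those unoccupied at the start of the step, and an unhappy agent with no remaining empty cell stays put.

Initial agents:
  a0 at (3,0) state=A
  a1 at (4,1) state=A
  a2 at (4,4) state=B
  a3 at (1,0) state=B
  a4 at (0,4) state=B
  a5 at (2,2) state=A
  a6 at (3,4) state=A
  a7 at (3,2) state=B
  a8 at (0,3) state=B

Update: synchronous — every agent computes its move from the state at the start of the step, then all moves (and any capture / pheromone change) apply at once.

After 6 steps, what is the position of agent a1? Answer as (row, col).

t=1: a0@(3,0):A a1@(4,1):A a2@(4,4):B a3@(1,0):B a4@(0,4):B a5@(0,0):A a6@(3,4):A a7@(0,1):B a8@(0,3):B
t=2: a0@(3,0):A a1@(4,1):A a2@(4,4):B a3@(1,0):B a4@(0,4):B a5@(0,2):A a6@(3,4):A a7@(0,1):B a8@(0,3):B
t=3: (unchanged — steady state)

(4, 1)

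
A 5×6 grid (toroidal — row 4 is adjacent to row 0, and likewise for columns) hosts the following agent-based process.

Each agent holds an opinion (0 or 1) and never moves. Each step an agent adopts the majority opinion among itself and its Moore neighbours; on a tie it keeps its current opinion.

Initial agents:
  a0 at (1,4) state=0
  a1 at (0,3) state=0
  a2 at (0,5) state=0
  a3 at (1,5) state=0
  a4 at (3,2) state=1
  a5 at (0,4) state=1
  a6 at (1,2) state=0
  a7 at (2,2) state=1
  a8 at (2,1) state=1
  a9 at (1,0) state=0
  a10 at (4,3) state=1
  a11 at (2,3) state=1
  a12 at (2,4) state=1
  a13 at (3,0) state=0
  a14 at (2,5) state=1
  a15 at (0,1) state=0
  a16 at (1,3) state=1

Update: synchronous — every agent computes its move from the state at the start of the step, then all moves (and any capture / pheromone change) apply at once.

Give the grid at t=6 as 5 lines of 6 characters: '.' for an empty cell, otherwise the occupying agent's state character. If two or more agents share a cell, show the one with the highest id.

t=1: a0@(1,4):1 a1@(0,3):0 a2@(0,5):0 a3@(1,5):0 a4@(3,2):1 a5@(0,4):0 a6@(1,2):1 a7@(2,2):1 a8@(2,1):1 a9@(1,0):0 a10@(4,3):1 a11@(2,3):1 a12@(2,4):1 a13@(3,0):1 a14@(2,5):0 a15@(0,1):0 a16@(1,3):1
t=2: a0@(1,4):0 a1@(0,3):1 a2@(0,5):0 a3@(1,5):0 a4@(3,2):1 a5@(0,4):0 a6@(1,2):1 a7@(2,2):1 a8@(2,1):1 a9@(1,0):0 a10@(4,3):1 a11@(2,3):1 a12@(2,4):1 a13@(3,0):1 a14@(2,5):0 a15@(0,1):0 a16@(1,3):1
t=3: (unchanged — steady state)

.0.100
0.1100
.11110
1.1...
...1..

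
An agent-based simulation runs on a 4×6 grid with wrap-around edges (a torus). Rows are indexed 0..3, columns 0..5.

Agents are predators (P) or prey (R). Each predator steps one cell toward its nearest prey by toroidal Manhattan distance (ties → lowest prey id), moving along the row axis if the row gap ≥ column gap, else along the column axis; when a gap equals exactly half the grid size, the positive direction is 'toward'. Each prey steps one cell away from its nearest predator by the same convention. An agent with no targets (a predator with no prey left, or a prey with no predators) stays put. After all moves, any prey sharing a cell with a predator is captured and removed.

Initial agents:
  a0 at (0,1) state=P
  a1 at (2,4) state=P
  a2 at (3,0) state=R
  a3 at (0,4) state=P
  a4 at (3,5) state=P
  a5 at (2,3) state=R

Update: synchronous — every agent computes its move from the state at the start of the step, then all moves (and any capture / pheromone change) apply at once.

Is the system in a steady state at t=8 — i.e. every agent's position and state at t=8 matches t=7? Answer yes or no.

t=1: a0@(3,1):P a1@(2,3):P a3@(0,5):P a4@(3,0):P a5@(2,2):R
t=2: a0@(2,1):P a1@(2,2):P a3@(0,0):P a4@(3,1):P
t=3: (unchanged — steady state)

yes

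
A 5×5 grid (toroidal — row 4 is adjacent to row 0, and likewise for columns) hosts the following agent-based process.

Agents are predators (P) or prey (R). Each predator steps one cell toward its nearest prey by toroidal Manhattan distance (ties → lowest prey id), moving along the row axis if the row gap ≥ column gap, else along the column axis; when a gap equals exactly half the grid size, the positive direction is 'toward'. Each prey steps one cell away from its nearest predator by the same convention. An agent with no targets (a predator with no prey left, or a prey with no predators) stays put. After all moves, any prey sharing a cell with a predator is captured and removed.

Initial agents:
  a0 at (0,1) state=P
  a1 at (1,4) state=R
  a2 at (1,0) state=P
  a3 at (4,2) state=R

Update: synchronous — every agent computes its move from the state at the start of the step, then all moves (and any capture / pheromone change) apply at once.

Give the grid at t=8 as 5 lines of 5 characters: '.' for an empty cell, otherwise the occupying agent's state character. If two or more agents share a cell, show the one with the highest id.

t=1: a0@(4,1):P a1@(1,3):R a2@(1,4):P a3@(3,2):R
t=2: a0@(3,1):P a1@(1,2):R a2@(1,3):P a3@(2,2):R
t=3: a0@(2,1):P a1@(1,1):R a2@(1,2):P
t=4: a0@(1,1):P a1@(0,1):R a2@(1,1):P
t=5: a0@(0,1):P a1@(4,1):R a2@(0,1):P
t=6: a0@(4,1):P a1@(3,1):R a2@(4,1):P
t=7: a0@(3,1):P a1@(2,1):R a2@(3,1):P
t=8: a0@(2,1):P a1@(1,1):R a2@(2,1):P

.....
.R...
.P...
.....
.....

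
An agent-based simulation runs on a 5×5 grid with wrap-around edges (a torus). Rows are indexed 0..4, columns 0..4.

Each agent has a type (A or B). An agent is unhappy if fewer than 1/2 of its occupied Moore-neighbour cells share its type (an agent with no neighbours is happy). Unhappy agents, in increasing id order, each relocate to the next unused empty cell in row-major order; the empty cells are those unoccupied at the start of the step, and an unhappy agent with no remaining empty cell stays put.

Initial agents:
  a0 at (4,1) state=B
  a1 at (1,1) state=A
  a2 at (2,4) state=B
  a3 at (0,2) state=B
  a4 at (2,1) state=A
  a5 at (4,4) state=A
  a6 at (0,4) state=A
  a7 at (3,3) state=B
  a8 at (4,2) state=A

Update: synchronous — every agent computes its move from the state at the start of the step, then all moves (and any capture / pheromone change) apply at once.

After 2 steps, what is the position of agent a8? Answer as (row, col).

t=1: a0@(4,1):B a1@(1,1):A a2@(2,4):B a3@(0,0):B a4@(2,1):A a5@(4,4):A a6@(0,4):A a7@(0,1):B a8@(0,3):A
t=2: a0@(4,1):B a1@(0,2):A a2@(2,4):B a3@(1,0):B a4@(2,1):A a5@(4,4):A a6@(0,4):A a7@(0,1):B a8@(0,3):A

(0, 3)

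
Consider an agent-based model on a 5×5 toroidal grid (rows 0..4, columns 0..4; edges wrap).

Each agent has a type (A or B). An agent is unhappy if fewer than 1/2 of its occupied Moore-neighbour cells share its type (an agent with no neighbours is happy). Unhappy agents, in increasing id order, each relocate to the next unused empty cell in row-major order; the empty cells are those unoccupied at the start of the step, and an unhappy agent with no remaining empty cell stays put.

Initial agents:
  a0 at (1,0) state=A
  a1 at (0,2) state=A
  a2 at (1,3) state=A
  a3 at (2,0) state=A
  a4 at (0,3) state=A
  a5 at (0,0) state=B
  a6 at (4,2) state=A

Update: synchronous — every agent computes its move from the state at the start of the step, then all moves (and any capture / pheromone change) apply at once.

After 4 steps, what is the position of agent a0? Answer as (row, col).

t=1: a0@(1,0):A a1@(0,2):A a2@(1,3):A a3@(2,0):A a4@(0,3):A a5@(0,1):B a6@(4,2):A
t=2: a0@(1,0):A a1@(0,2):A a2@(1,3):A a3@(2,0):A a4@(0,3):A a5@(0,0):B a6@(4,2):A
t=3: a0@(1,0):A a1@(0,2):A a2@(1,3):A a3@(2,0):A a4@(0,3):A a5@(0,1):B a6@(4,2):A
t=4: a0@(1,0):A a1@(0,2):A a2@(1,3):A a3@(2,0):A a4@(0,3):A a5@(0,0):B a6@(4,2):A

(1, 0)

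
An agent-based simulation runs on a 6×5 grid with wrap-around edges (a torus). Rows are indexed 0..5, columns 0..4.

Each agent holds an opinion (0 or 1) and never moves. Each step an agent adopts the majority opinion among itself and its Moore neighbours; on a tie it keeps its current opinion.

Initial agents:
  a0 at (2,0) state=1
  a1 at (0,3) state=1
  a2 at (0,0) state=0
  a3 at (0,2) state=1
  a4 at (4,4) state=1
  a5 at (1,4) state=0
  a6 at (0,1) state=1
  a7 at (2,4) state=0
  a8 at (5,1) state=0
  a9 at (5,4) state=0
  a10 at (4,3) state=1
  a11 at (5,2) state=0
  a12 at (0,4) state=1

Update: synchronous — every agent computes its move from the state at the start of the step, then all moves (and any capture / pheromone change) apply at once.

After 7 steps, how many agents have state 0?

t=1: a0@(2,0):0 a1@(0,3):1 a2@(0,0):0 a3@(0,2):1 a4@(4,4):1 a5@(1,4):0 a6@(0,1):0 a7@(2,4):0 a8@(5,1):0 a9@(5,4):1 a10@(4,3):1 a11@(5,2):1 a12@(0,4):0
t=2: (unchanged — steady state)

7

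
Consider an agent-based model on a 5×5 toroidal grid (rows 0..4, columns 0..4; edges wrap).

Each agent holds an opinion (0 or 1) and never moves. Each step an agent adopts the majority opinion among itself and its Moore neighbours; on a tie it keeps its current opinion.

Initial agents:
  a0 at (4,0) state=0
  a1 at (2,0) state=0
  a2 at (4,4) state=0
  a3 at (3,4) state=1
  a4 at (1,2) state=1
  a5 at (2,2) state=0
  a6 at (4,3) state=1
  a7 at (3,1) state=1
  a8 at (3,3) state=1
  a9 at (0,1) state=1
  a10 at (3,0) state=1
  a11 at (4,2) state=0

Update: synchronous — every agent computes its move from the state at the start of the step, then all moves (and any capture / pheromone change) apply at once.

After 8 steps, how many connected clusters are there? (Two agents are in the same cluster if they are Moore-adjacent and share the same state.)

t=1: a0@(4,0):1 a1@(2,0):1 a2@(4,4):1 a3@(3,4):1 a4@(1,2):1 a5@(2,2):1 a6@(4,3):1 a7@(3,1):0 a8@(3,3):1 a9@(0,1):1 a10@(3,0):1 a11@(4,2):1
t=2: a0@(4,0):1 a1@(2,0):1 a2@(4,4):1 a3@(3,4):1 a4@(1,2):1 a5@(2,2):1 a6@(4,3):1 a7@(3,1):1 a8@(3,3):1 a9@(0,1):1 a10@(3,0):1 a11@(4,2):1
t=3: (unchanged — steady state)

1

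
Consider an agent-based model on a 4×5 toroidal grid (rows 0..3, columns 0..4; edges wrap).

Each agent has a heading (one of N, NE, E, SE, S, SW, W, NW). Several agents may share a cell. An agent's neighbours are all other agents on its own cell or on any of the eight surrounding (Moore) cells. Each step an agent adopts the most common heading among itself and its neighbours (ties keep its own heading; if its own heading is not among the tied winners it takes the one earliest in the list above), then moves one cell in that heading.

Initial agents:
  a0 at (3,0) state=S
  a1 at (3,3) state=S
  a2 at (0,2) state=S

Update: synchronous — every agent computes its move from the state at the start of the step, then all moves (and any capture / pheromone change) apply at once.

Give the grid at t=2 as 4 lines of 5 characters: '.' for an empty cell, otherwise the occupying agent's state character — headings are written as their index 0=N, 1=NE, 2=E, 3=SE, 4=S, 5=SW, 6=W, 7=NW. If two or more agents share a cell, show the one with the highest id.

.....
4..4.
..4..
.....

t=1: a0@(0,0):S a1@(0,3):S a2@(1,2):S
t=2: a0@(1,0):S a1@(1,3):S a2@(2,2):S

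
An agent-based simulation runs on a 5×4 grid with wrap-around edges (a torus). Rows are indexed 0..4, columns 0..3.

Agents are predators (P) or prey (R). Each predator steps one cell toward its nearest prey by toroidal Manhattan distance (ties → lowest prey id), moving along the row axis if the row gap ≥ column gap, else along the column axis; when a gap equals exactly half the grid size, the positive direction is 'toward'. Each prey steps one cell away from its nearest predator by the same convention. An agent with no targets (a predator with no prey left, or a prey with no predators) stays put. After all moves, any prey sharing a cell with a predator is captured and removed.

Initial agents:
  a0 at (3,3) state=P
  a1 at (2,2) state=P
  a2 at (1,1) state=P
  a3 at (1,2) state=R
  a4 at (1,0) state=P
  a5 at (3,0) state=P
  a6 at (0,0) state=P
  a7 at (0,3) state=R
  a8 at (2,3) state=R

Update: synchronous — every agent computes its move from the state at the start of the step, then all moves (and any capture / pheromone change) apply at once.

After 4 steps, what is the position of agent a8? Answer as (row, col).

t=1: a0@(2,3):P a1@(1,2):P a2@(1,2):P a3@(0,2):R a4@(1,1):P a5@(2,0):P a6@(0,3):P a7@(0,2):R a8@(1,3):R
t=2: a0@(1,3):P a1@(0,2):P a2@(0,2):P a3@(4,2):R a4@(0,1):P a5@(1,0):P a6@(0,2):P a7@(4,2):R a8@(0,3):R
t=3: a0@(0,3):P a1@(4,2):P a2@(4,2):P a3@(3,2):R a4@(4,1):P a5@(0,0):P a6@(4,2):P a7@(3,2):R a8@(4,3):R
t=4: a0@(4,3):P a1@(3,2):P a2@(3,2):P a3@(2,2):R a4@(3,1):P a5@(4,0):P a6@(3,2):P a7@(2,2):R a8@(3,3):R

(3, 3)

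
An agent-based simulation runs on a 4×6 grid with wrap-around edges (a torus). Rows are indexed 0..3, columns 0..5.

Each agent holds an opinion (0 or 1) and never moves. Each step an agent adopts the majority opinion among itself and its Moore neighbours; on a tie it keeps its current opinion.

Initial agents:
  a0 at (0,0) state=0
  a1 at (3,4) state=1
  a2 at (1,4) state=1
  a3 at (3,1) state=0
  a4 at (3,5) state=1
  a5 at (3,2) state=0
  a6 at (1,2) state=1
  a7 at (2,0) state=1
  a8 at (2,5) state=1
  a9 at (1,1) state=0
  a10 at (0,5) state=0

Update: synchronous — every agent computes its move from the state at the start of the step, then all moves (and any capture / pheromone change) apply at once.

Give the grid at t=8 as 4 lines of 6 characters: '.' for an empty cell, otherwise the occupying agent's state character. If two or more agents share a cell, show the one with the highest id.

0....1
.01.1.
1....1
.00.11

t=1: a0@(0,0):0 a1@(3,4):1 a2@(1,4):1 a3@(3,1):0 a4@(3,5):1 a5@(3,2):0 a6@(1,2):1 a7@(2,0):1 a8@(2,5):1 a9@(1,1):0 a10@(0,5):1
t=2: (unchanged — steady state)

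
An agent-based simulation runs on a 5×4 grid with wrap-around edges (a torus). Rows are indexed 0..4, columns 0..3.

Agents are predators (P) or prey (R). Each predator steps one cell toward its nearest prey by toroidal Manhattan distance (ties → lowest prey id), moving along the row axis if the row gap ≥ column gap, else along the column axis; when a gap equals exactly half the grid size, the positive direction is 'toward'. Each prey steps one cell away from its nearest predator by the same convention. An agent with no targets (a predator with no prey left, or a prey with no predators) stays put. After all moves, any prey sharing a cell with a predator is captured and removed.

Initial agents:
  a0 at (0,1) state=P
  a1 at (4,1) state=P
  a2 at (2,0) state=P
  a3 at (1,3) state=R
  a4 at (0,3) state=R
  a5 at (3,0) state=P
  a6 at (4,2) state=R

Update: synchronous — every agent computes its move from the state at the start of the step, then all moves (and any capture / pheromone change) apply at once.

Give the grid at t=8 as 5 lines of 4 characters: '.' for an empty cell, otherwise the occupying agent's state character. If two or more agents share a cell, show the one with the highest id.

....
....
....
....
PPR.

t=1: a0@(0,2):P a1@(4,2):P a2@(1,0):P a3@(0,3):R a5@(2,0):P a6@(4,3):R
t=2: a0@(0,3):P a1@(4,3):P a2@(0,0):P a5@(1,0):P a6@(4,0):R
t=3: a0@(4,3):P a1@(4,0):P a2@(4,0):P a5@(0,0):P a6@(4,1):R
t=4: a0@(4,0):P a1@(4,1):P a2@(4,1):P a5@(4,0):P a6@(4,2):R
t=5: a0@(4,1):P a1@(4,2):P a2@(4,2):P a5@(4,1):P a6@(4,3):R
t=6: a0@(4,2):P a1@(4,3):P a2@(4,3):P a5@(4,2):P a6@(4,0):R
t=7: a0@(4,3):P a1@(4,0):P a2@(4,0):P a5@(4,3):P a6@(4,1):R
t=8: a0@(4,0):P a1@(4,1):P a2@(4,1):P a5@(4,0):P a6@(4,2):R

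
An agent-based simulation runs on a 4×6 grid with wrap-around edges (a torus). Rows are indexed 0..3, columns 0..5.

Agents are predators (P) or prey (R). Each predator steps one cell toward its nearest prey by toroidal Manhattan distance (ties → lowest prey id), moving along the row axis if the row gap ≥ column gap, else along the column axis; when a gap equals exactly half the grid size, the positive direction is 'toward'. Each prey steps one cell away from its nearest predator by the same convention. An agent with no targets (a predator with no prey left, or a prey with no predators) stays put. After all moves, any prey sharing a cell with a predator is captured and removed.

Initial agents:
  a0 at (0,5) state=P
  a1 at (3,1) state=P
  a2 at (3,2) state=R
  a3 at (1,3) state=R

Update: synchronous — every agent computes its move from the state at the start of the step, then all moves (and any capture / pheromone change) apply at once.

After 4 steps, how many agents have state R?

t=1: a0@(0,4):P a1@(3,2):P a2@(3,3):R a3@(1,2):R
t=2: a0@(3,4):P a1@(3,3):P a3@(0,2):R
t=3: a0@(3,3):P a1@(0,3):P a3@(1,2):R
t=4: a0@(0,3):P a1@(1,3):P a3@(2,2):R

1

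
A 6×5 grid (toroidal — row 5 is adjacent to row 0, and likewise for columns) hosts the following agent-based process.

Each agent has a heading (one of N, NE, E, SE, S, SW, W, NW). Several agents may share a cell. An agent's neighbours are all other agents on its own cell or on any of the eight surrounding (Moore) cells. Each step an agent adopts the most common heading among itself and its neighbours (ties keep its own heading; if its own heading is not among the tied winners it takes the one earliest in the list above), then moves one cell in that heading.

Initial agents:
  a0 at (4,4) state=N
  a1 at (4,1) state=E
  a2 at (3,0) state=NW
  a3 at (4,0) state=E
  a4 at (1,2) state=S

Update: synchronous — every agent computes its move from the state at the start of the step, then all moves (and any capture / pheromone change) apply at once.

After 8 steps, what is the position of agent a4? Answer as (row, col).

t=1: a0@(3,4):N a1@(4,2):E a2@(3,1):E a3@(4,1):E a4@(2,2):S
t=2: a0@(2,4):N a1@(4,3):E a2@(3,2):E a3@(4,2):E a4@(3,2):S
t=3: a0@(1,4):N a1@(4,4):E a2@(3,3):E a3@(4,3):E a4@(3,3):E
t=4: a0@(0,4):N a1@(4,0):E a2@(3,4):E a3@(4,4):E a4@(3,4):E
t=5: a0@(5,4):N a1@(4,1):E a2@(3,0):E a3@(4,0):E a4@(3,0):E
t=6: a0@(4,4):N a1@(4,2):E a2@(3,1):E a3@(4,1):E a4@(3,1):E
t=7: a0@(3,4):N a1@(4,3):E a2@(3,2):E a3@(4,2):E a4@(3,2):E
t=8: a0@(2,4):N a1@(4,4):E a2@(3,3):E a3@(4,3):E a4@(3,3):E

(3, 3)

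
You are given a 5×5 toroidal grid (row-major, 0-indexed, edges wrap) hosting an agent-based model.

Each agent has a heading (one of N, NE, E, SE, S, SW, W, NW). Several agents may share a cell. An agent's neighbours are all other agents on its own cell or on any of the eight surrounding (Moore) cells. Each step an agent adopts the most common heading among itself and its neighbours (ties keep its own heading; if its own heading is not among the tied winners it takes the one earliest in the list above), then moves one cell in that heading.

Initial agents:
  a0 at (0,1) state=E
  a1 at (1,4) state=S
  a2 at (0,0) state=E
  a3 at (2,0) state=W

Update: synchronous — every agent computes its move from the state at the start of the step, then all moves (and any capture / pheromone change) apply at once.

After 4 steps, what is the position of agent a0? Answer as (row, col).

(0, 0)

t=1: a0@(0,2):E a1@(2,4):S a2@(0,1):E a3@(2,4):W
t=2: a0@(0,3):E a1@(3,4):S a2@(0,2):E a3@(2,3):W
t=3: a0@(0,4):E a1@(4,4):S a2@(0,3):E a3@(2,2):W
t=4: a0@(0,0):E a1@(4,0):E a2@(0,4):E a3@(2,1):W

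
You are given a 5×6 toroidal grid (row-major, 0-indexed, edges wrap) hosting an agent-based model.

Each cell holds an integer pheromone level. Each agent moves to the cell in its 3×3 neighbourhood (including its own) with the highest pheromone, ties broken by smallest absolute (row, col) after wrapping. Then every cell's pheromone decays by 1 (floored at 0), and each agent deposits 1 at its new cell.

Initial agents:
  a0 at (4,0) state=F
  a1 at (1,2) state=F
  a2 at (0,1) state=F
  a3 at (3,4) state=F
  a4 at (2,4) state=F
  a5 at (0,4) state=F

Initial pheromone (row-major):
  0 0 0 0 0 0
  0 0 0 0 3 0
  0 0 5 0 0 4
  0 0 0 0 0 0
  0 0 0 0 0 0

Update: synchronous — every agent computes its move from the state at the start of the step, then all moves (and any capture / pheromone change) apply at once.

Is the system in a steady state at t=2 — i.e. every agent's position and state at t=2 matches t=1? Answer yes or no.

no

t=1: a0@(0,0) a1@(2,2) a2@(0,0) a3@(2,5) a4@(2,5) a5@(1,4) | pheromone: 2 0 0 0 0 0 / 0 0 0 0 3 0 / 0 0 5 0 0 5 / 0 0 0 0 0 0 / 0 0 0 0 0 0
t=2: a0@(0,0) a1@(2,2) a2@(0,0) a3@(2,5) a4@(2,5) a5@(2,5) | pheromone: 3 0 0 0 0 0 / 0 0 0 0 2 0 / 0 0 5 0 0 7 / 0 0 0 0 0 0 / 0 0 0 0 0 0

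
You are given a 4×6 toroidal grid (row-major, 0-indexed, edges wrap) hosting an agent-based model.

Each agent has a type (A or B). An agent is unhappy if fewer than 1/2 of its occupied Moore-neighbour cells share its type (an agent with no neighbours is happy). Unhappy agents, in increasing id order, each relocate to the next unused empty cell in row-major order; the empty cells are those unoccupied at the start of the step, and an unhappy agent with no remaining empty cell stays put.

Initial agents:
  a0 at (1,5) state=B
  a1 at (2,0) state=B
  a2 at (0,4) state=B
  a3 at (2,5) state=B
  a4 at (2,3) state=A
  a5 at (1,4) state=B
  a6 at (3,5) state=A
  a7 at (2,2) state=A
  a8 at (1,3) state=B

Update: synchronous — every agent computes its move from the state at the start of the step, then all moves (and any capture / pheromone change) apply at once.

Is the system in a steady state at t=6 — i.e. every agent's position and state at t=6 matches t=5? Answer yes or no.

t=1: a0@(1,5):B a1@(2,0):B a2@(0,4):B a3@(2,5):B a4@(0,0):A a5@(1,4):B a6@(0,1):A a7@(2,2):A a8@(1,3):B
t=2: a0@(1,5):B a1@(2,0):B a2@(0,4):B a3@(2,5):B a4@(0,0):A a5@(1,4):B a6@(0,1):A a7@(0,2):A a8@(1,3):B
t=3: (unchanged — steady state)

yes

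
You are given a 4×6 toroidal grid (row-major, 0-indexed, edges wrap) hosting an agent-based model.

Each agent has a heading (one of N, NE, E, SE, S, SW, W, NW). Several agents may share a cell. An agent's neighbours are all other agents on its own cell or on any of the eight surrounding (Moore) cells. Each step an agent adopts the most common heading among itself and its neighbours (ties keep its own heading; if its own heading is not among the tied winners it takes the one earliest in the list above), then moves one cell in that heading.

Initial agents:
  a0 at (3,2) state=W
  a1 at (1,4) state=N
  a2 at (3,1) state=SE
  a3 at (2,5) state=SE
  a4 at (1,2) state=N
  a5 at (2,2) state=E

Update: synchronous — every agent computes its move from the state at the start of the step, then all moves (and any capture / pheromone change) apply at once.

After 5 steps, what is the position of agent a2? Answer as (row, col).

t=1: a0@(3,1):W a1@(0,4):N a2@(0,2):SE a3@(3,0):SE a4@(0,2):N a5@(2,3):E
t=2: a0@(0,2):SE a1@(3,4):N a2@(1,3):SE a3@(0,1):SE a4@(3,2):N a5@(2,4):E
t=3: a0@(1,3):SE a1@(2,4):N a2@(2,4):SE a3@(1,2):SE a4@(0,3):SE a5@(2,5):E
t=4: a0@(2,4):SE a1@(3,5):SE a2@(3,5):SE a3@(2,3):SE a4@(1,4):SE a5@(2,0):E
t=5: a0@(3,5):SE a1@(0,0):SE a2@(0,0):SE a3@(3,4):SE a4@(2,5):SE a5@(3,1):SE

(0, 0)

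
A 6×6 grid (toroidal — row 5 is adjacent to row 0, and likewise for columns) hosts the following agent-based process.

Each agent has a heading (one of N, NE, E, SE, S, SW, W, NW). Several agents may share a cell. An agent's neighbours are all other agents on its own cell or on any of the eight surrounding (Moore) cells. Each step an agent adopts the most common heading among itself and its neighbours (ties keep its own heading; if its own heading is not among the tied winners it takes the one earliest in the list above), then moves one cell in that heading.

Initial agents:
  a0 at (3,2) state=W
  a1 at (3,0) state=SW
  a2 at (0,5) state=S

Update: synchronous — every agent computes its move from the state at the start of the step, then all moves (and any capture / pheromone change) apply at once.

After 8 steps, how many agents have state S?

t=1: a0@(3,1):W a1@(4,5):SW a2@(1,5):S
t=2: a0@(3,0):W a1@(5,4):SW a2@(2,5):S
t=3: a0@(3,5):W a1@(0,3):SW a2@(3,5):S
t=4: a0@(3,4):W a1@(1,2):SW a2@(4,5):S
t=5: a0@(3,3):W a1@(2,1):SW a2@(5,5):S
t=6: a0@(3,2):W a1@(3,0):SW a2@(0,5):S
t=7: a0@(3,1):W a1@(4,5):SW a2@(1,5):S
t=8: a0@(3,0):W a1@(5,4):SW a2@(2,5):S

1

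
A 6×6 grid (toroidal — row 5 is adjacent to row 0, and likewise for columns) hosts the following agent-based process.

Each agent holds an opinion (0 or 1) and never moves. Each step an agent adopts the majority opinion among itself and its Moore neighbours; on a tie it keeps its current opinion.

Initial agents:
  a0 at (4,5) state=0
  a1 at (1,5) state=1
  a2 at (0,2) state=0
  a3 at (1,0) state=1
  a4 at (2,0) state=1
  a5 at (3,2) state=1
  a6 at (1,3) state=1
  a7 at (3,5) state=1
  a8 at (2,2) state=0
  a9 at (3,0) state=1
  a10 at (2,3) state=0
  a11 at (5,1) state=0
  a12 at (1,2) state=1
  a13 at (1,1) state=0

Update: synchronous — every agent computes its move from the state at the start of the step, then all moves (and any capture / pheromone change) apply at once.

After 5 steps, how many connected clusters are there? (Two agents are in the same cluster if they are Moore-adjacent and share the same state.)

2

t=1: a0@(4,5):1 a1@(1,5):1 a2@(0,2):0 a3@(1,0):1 a4@(2,0):1 a5@(3,2):0 a6@(1,3):0 a7@(3,5):1 a8@(2,2):0 a9@(3,0):1 a10@(2,3):1 a11@(5,1):0 a12@(1,2):0 a13@(1,1):0
t=2: a0@(4,5):1 a1@(1,5):1 a2@(0,2):0 a3@(1,0):1 a4@(2,0):1 a5@(3,2):0 a6@(1,3):0 a7@(3,5):1 a8@(2,2):0 a9@(3,0):1 a10@(2,3):0 a11@(5,1):0 a12@(1,2):0 a13@(1,1):0
t=3: (unchanged — steady state)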